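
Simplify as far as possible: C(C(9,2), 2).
C(9,2) = 36, then C(36, 2) = 630.
Final answer: 630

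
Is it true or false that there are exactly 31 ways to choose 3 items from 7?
C(7,3) = 35 ≠ 31.
Final answer: False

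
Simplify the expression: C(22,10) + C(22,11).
1,352,078
By Pascal's identity: C(23,11) = 1,352,078.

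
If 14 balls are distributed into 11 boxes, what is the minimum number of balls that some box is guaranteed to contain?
2

Solution: Pigeonhole: ⌈14/11⌉ = 2.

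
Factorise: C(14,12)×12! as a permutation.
P(14,12)

Reasoning: C(14,12)×12! = [14!/(12!(2)!)]×12! = 14!/(2)! = P(14,12) = 43,589,145,600.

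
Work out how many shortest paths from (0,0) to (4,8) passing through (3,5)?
224
To (3,5): C(8,3)=56. From there: C(4,1)=4. Total: 224.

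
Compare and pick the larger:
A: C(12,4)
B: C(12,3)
A

Working:
A=C(12,4)=495, B=C(12,3)=220.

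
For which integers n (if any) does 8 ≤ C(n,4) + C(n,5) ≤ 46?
6

Solution: C(5,4)+C(5,5)=6; C(6,4)+C(6,5)=21; C(7,4)+C(7,5)=56. So valid n = 6.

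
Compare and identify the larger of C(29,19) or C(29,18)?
C(29,18)

C(29,19)=20,030,010, C(29,18)=34,597,290.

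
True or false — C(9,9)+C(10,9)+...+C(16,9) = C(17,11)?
Hockey stick identity gives Σ = C(17,10) = 19,448; RHS C(17,11) = 12,376.
Final answer: False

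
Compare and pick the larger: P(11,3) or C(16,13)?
P(11,3)=990, C(16,13)=560.
Final answer: P(11,3)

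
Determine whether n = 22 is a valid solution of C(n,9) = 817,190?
No

Working:
C(22,9) = 22·21·20·19·18·17·16·15·14/9! = 180,503,769,600/362,880 = 497,420, which does not equal 817,190.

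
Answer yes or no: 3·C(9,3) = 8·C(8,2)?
No

Working:
Absorption identity k·C(n,k) = n·C(n-1,k-1). LHS = 3·84 = 252; RHS = 8·28 = 224.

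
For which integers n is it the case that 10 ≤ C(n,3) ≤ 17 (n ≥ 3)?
5

Reasoning: C(4,3)=4; C(5,3)=10; C(6,3)=20. So valid n = 5.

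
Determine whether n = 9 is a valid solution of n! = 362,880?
Yes

Working:
9! = 9·8! = 9·40,320 = 362,880, which equals 362,880.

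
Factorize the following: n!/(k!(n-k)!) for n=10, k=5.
C(10,5) = 252

Working:
This is the binomial coefficient C(10,5) = 252.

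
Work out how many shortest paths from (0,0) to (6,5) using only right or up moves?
462

Solution: Choose 6 rights from 11 moves: C(11,6) = 462.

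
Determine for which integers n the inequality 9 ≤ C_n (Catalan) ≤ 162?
4, 5, 6

Solution: C_3=5; C_4=14; C_5=42; C_6=132; C_7=429. So valid n = 4, 5, 6.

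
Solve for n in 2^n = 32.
5

2^5 = 32, so n = 5.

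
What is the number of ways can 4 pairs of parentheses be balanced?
14

Explanation: Using the Catalan number formula: C_n = C(2n, n) / (n+1)
C_4 = C(8, 4) / (4+1)
     = 70 / 5
     = 14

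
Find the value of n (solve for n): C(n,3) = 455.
C(n,3) = n(n−1)(n−2)/3! is increasing in n, and n(n−1)(n−2) = 3!·455 = 2,730 ≈ (n−1)^3 gives n ≈ 15.0. Check: C(13,3) = 286, C(14,3) = 364, C(15,3) = 455 ✓. So n = 15.

Answer: 15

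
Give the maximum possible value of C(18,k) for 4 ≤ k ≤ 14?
48,620

Working:
C(18,k) is maximised at the centre of the row: C(18,9) = 48,620.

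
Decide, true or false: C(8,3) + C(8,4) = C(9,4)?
True
Pascal's identity: LHS = 56 + 70 = 126; RHS = C(9,4) = 126. Both sides agree, so the statement holds.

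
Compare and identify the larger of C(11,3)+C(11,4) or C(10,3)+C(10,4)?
C(11,3)+C(11,4)
First=495, Second=330.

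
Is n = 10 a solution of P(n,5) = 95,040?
No

Reasoning: P(10,5) = 10·9·8·7·6 = 30,240, which does not equal 95,040.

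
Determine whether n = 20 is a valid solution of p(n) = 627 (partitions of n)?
Yes
Pentagonal recurrence p(n) = p(n−1) + p(n−2) − p(n−5) − p(n−7) + …: p(20) = p(19) + p(18) − p(15) − p(13) + p(8) + p(5) = 490 + 385 − 176 − 101 + 22 + 7 = 627, which equals 627.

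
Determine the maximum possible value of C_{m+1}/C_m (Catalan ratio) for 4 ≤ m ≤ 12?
25/7
C_{m+1}/C_m = 2(2m+1)/(m+2), which increases with m. Maximum at m = 12: 2·25/14 = 25/7.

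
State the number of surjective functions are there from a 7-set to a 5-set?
16,800

Explanation: Onto functions = 5! × S(7,5)
First compute S(7,5) via recurrence:
Using the Stirling recurrence: S(n,k) = k·S(n-1,k) + S(n-1,k-1)
S(7,5) = 5·S(6,5) + S(6,4)
         = 5·15 + 65
         = 75 + 65
         = 140
Then: 120 × 140 = 16,800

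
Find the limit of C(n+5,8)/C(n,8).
1

Solution: Both numerator and denominator grow as n^8/8! for large n, so the ratio → 1.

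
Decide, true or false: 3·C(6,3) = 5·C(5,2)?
False
Absorption identity k·C(n,k) = n·C(n-1,k-1). LHS = 3·20 = 60; RHS = 5·10 = 50.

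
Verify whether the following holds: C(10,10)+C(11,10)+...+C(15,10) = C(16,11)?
True

Reasoning: Hockey stick identity gives Σ = C(16,11) = 4,368; RHS C(16,11) = 4,368.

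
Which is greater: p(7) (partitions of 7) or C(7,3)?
C(7,3)

Pentagonal recurrence p(n) = p(n−1) + p(n−2) − p(n−5) − p(n−7) + …: p(7) = p(6) + p(5) − p(2) − p(0) = 11 + 7 − 2 − 1 = 15; C(7,3) = 35.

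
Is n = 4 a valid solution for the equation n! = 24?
Yes

4! = 4·3! = 4·6 = 24, which equals 24.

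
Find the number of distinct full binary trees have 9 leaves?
Using the Catalan number formula: C_n = C(2n, n) / (n+1)
C_8 = C(16, 8) / (8+1)
     = 12870 / 9
     = 1,430

Answer: 1,430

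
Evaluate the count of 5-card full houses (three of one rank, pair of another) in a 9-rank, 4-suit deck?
1,728

Explanation: Triple rank: 9. Triple suits: C(4,3)=4. Pair rank: 8. Pair suits: C(4,2)=6. Total: 1,728.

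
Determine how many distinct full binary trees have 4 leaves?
5

Solution: Using the Catalan number formula: C_n = C(2n, n) / (n+1)
C_3 = C(6, 3) / (3+1)
     = 20 / 4
     = 5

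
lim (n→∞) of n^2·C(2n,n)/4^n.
∞
C(2n,n) ~ 4^n/√(πn), so n^2·C(2n,n)/4^n ~ n^(2 − 1/2)/√π → ∞.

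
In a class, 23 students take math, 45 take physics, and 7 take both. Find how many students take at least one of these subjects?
|A∪B| = |A|+|B|-|A∩B| = 23+45-7 = 61.

Answer: 61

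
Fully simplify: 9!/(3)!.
60,480

Solution: This equals 9×8×...×4 = 60,480.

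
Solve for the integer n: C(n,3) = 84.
9

Working:
C(n,3) = n(n−1)(n−2)/3! is increasing in n, and n(n−1)(n−2) = 3!·84 = 504 ≈ (n−1)^3 gives n ≈ 9.0. Check: C(7,3) = 35, C(8,3) = 56, C(9,3) = 84 ✓. So n = 9.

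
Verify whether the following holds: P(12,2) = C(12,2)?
False

Working:
P(12,2) = 132 but C(12,2) = 66; they differ by a factor of 2! = 2, so the statement does not hold.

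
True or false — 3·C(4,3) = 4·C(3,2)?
True

Solution: Absorption identity k·C(n,k) = n·C(n-1,k-1). LHS = 3·4 = 12; RHS = 4·3 = 12.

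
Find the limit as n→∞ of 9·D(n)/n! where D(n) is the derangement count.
9/e

Solution: D(n)/n! → 1/e, so 9·D(n)/n! → 9/e.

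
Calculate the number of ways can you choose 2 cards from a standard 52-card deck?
1,326

Reasoning: C(52,2) = 1,326.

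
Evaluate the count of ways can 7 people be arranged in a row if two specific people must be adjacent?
1,440

Reasoning: Treat pair as unit: (7-1)! arrangements × 2 internal orders = 1,440.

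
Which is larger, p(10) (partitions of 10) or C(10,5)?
C(10,5)
Pentagonal recurrence p(n) = p(n−1) + p(n−2) − p(n−5) − p(n−7) + …: p(10) = p(9) + p(8) − p(5) − p(3) = 30 + 22 − 7 − 3 = 42; C(10,5) = 252.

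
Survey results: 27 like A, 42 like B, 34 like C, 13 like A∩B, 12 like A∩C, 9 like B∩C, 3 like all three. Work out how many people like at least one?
72

Working:
|A∪B∪C| = 27+42+34-13-12-9+3 = 72.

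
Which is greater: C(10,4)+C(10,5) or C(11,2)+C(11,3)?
C(10,4)+C(10,5)

Reasoning: First=462, Second=220.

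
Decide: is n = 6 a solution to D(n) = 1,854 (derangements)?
No

Explanation: D(6) = (6-1)·[D(5) + D(4)] = 5·[44 + 9] = 265, which does not equal 1,854.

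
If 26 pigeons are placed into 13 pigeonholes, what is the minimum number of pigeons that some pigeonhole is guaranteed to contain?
2

Explanation: Pigeonhole: ⌈26/13⌉ = 2.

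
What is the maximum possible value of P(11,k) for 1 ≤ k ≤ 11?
39,916,800

P(11,k) increases in k, so maximum at k = 11: 11! = 39,916,800.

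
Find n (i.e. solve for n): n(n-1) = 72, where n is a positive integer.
9
n² − n − 72 = 0, so n = (1 ± √(1 + 4·72))/2 = (1 ± √289)/2 = (1 ± 17)/2, i.e. n = 9 or n = -8. Taking the positive root, n = 9 (check: 9×8 = 72).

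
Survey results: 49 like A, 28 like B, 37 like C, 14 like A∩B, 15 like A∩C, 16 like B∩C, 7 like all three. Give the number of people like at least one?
|A∪B∪C| = 49+28+37-14-15-16+7 = 76.
Final answer: 76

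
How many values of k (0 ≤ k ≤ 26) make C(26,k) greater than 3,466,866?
7

Row 26 is unimodal and symmetric about k=26/2. C(26,9)=3,124,550 ≤ 3,466,866; C(26,10)=5,311,735 > 3,466,866; by symmetry C(26,k) > 3,466,866 for k = 10..16. That's 16 - 10 + 1 = 7 values.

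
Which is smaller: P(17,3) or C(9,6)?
P(17,3)=4,080, C(9,6)=84.
Final answer: C(9,6)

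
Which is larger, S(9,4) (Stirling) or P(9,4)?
S(9,4)

S(9,4) = 4·S(8,4) + S(8,3) = 4·1,701 + 966 = 7,770; P(9,4) = 3,024.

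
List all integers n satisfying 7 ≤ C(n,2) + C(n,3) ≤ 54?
4, 5, 6

Reasoning: C(3,2)+C(3,3)=4; C(4,2)+C(4,3)=10; C(5,2)+C(5,3)=20; C(6,2)+C(6,3)=35; C(7,2)+C(7,3)=56. So valid n = 4, 5, 6.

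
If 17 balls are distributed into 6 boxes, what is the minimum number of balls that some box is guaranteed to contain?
3

Solution: Pigeonhole: ⌈17/6⌉ = 3.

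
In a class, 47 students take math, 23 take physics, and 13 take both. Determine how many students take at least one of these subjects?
57

Working:
|A∪B| = |A|+|B|-|A∩B| = 47+23-13 = 57.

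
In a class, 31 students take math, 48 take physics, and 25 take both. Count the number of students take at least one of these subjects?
|A∪B| = |A|+|B|-|A∩B| = 31+48-25 = 54.
Final answer: 54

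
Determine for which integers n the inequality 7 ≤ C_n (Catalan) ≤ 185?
4, 5, 6
C_3=5; C_4=14; C_5=42; C_6=132; C_7=429. So valid n = 4, 5, 6.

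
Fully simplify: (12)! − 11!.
439,084,800

Working:
(12)! − 11! = (12)·11! − 11! = (12−1)·11! = 11·11! = 439,084,800.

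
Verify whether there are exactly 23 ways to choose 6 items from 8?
False
C(8,6) = 28 ≠ 23.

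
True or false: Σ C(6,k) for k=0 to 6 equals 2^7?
False

Reasoning: Binomial theorem: Σ C(6,k) = (1+1)^6 = 2^6 = 64; RHS 2^7 = 128.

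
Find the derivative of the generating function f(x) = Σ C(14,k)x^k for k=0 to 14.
Σ k·C(14,k)x^(k-1) for k=1 to 14

Solution: Term-by-term differentiation gives Σ k·C(14,k)x^{k-1} for k=1 to 14.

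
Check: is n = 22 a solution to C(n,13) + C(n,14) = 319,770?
C(22,13) + C(22,14) = 497,420 + 319,770 = 817,190, which does not equal 319,770.
Final answer: No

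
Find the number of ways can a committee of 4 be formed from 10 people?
C(10,4) = 10! / (4! × (10-4)!)
         = 10! / (4! × 6!)
         = 210

Answer: 210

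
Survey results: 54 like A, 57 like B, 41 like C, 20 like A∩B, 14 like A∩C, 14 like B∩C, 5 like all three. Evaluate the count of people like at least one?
109

|A∪B∪C| = 54+57+41-20-14-14+5 = 109.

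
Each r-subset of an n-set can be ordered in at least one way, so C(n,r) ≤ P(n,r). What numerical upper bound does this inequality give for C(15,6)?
3,603,600

Working:
P(15,6) = 15·14·13·12·11·10 = 3,603,600, so C(15,6) ≤ 3,603,600. (The bound is loose by a factor of 6! = 720: C(15,6) = 3,603,600/720 = 5,005.)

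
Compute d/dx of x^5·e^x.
(5x^4 + x^5)e^x

Reasoning: Product rule: d/dx[x^5]·e^x + x^5·d/dx[e^x] = 5x^{4}e^x + x^5e^x.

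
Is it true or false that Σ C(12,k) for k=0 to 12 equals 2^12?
True

Solution: Binomial theorem: Σ C(12,k) = (1+1)^12 = 2^12 = 4,096; RHS 2^12 = 4,096.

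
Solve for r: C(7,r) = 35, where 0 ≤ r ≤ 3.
3

Working:
C(7,r) is increasing for 0 ≤ r ≤ 3. Stepping up (C(7,r+1) = C(7,r)·(7−r)/(r+1)): C(7,1) = 7, C(7,2) = 21, C(7,3) = 35 ✓. So r = 3.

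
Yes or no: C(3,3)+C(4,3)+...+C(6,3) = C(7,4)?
Yes
Hockey stick identity gives Σ = C(7,4) = 35; RHS C(7,4) = 35.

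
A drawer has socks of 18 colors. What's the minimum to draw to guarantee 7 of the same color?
Worst case: 6 of each = 108. One more: 109.

Answer: 109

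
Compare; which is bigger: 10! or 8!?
10!=3,628,800, 8!=40,320. 10! > 8!.
Final answer: 10!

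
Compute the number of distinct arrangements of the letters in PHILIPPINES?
1,108,800

Reasoning: Word has 11 letters (P=3, H=1, I=3, L=1, N=1, E=1, S=1). Arrangements: 11!/Π(k!) = 1,108,800.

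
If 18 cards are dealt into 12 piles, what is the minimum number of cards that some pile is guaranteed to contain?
2
Pigeonhole: ⌈18/12⌉ = 2.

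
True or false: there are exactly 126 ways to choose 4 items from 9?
True

Reasoning: C(9,4) = 126.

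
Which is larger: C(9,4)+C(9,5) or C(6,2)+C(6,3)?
C(9,4)+C(9,5)

Working:
First=252, Second=35.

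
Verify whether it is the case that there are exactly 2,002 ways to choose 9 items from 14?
C(14,9) = 2,002.

Answer: True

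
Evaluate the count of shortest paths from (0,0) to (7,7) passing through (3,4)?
1,225

To (3,4): C(7,3)=35. From there: C(7,4)=35. Total: 1,225.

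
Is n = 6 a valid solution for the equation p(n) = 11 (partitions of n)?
Pentagonal recurrence p(n) = p(n−1) + p(n−2) − p(n−5) − p(n−7) + …: p(6) = p(5) + p(4) − p(1) = 7 + 5 − 1 = 11, which equals 11.

Answer: Yes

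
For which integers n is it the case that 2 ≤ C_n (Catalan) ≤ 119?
C_1=1; C_2=2; C_3=5; C_4=14; C_5=42; C_6=132. So valid n = 2, 3, 4, 5.
Final answer: 2, 3, 4, 5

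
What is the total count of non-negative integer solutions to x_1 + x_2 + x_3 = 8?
C(8+3-1, 3-1) = 45.

Answer: 45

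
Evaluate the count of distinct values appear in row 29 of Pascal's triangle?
15

Row 29 has entries C(29,0)..C(29,29); by symmetry C(29,k)=C(29,29-k), giving 15 distinct values.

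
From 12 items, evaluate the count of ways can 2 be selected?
C(12,2) = 12! / (2! × (12-2)!)
         = 12! / (2! × 10!)
         = 66
Final answer: 66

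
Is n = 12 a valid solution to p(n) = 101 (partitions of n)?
No

Reasoning: Pentagonal recurrence p(n) = p(n−1) + p(n−2) − p(n−5) − p(n−7) + …: p(12) = p(11) + p(10) − p(7) − p(5) + p(0) = 56 + 42 − 15 − 7 + 1 = 77, which does not equal 101.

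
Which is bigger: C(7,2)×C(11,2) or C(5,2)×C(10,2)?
C(7,2)×C(11,2)

Reasoning: C(7,2)×C(11,2)=1,155, C(5,2)×C(10,2)=450.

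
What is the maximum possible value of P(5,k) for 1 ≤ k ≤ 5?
120

Working:
P(5,k) increases in k, so maximum at k = 5: 5! = 120.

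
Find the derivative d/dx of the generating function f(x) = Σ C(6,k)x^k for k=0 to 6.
Term-by-term differentiation gives Σ k·C(6,k)x^{k-1} for k=1 to 6.

Answer: Σ k·C(6,k)x^(k-1) for k=1 to 6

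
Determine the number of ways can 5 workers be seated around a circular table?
24

Circular arrangements: (5-1)! = 24.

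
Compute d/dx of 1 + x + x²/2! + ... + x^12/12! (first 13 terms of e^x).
Differentiating term by term gives the first 12 terms of e^x.

Answer: 1 + x + x²/2! + ... + x^11/11!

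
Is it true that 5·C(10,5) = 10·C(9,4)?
Absorption identity k·C(n,k) = n·C(n-1,k-1). LHS = 5·252 = 1,260; RHS = 10·126 = 1,260.

Answer: True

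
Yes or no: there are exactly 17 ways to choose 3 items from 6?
No

Solution: C(6,3) = 20 ≠ 17.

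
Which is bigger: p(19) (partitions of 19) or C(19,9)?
C(19,9)

Working:
Pentagonal recurrence p(n) = p(n−1) + p(n−2) − p(n−5) − p(n−7) + …: p(19) = p(18) + p(17) − p(14) − p(12) + p(7) + p(4) = 385 + 297 − 135 − 77 + 15 + 5 = 490; C(19,9) = 92,378.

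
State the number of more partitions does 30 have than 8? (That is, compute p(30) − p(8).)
5,582

Explanation: Pentagonal recurrence p(n) = p(n−1) + p(n−2) − p(n−5) − p(n−7) + …: p(30) = p(29) + p(28) − p(25) − p(23) + p(18) + p(15) − p(8) − p(4) = 4,565 + 3,718 − 1,958 − 1,255 + 385 + 176 − 22 − 5 = 5,604.
p(8) = p(7) + p(6) − p(3) − p(1) = 15 + 11 − 3 − 1 = 22.
Difference = 5,604 − 22 = 5,582.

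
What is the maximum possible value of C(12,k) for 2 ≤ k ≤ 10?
C(12,k) is maximised at the centre of the row: C(12,6) = 924.
Final answer: 924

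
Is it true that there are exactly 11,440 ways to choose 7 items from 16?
True
C(16,7) = 11,440.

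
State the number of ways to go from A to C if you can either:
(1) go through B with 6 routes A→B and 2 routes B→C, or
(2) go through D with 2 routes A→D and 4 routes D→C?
20

Explanation: Route via B: 6×2=12. Route via D: 2×4=8. Total: 20.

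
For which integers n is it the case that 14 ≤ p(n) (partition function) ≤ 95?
7, 8, 9, 10, 11, 12

Explanation: Tabulating p(n) via p(n) = p(n−1) + p(n−2) − p(n−5) − p(n−7) + …: p(6)=11; p(7)=15; p(8)=22; p(9)=30; p(10)=42; p(11)=56; p(12)=77; p(13)=101. So valid n = 7, 8, 9, 10, 11, 12.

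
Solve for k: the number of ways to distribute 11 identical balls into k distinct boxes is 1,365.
5

Explanation: Stars and bars: the count is C(11+k−1, k−1), increasing in k. k=3: C(13,2) = 78, k=4: C(14,3) = 364, k=5: C(15,4) = 1,365 ✓. So k = 5.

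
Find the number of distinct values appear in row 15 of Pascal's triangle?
8

Solution: Row 15 has entries C(15,0)..C(15,15); by symmetry C(15,k)=C(15,15-k), giving 8 distinct values.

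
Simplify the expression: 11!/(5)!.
332,640

Explanation: This equals 11×10×...×6 = 332,640.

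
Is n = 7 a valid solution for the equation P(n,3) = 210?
Yes

Explanation: P(7,3) = 7·6·5 = 210, which equals 210.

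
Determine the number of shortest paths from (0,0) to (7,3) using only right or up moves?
120

Working:
Choose 7 rights from 10 moves: C(10,7) = 120.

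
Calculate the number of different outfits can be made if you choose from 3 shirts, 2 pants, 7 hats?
42

By the multiplication principle: 3 × 2 × 7 = 42.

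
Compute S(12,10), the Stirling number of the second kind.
1,705

Reasoning: Using the Stirling recurrence: S(n,k) = k·S(n-1,k) + S(n-1,k-1)
S(12,10) = 10·S(11,10) + S(11,9)
         = 10·55 + 1155
         = 550 + 1155
         = 1,705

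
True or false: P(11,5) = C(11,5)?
False

Explanation: P(11,5) = 55,440 but C(11,5) = 462; they differ by a factor of 5! = 120, so the statement does not hold.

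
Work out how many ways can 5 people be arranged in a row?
Arrangements of 5 distinct objects: 5! = 120.

Answer: 120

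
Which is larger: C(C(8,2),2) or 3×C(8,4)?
C(C(8,2),2)=378, 3×C(8,4)=210.
Final answer: C(C(8,2),2)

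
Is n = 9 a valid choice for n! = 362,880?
Yes

Solution: 9! = 9·8! = 9·40,320 = 362,880, which equals 362,880.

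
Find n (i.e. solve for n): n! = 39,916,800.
11
n! is strictly increasing. 9! = 362,880, 10! = 3,628,800, 11! = 39,916,800 ✓. So n = 11.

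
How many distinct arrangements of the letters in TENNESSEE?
3,780

Word has 9 letters (T=1, E=4, N=2, S=2). Arrangements: 9!/Π(k!) = 3,780.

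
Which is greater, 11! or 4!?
11!

Reasoning: 11!=39,916,800, 4!=24. 11! > 4!.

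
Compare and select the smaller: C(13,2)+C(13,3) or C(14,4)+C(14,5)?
C(13,2)+C(13,3)
First=364, Second=3,003.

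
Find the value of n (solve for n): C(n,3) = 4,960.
C(n,3) = n(n−1)(n−2)/3! is increasing in n, and n(n−1)(n−2) = 3!·4,960 = 29,760 ≈ (n−1)^3 gives n ≈ 32.0. Check: C(30,3) = 4,060, C(31,3) = 4,495, C(32,3) = 4,960 ✓. So n = 32.

Answer: 32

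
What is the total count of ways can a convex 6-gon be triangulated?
14

Reasoning: Using the Catalan number formula: C_n = C(2n, n) / (n+1)
C_4 = C(8, 4) / (4+1)
     = 70 / 5
     = 14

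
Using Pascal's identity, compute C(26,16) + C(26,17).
C(26,16) + C(26,17) = C(27,17) = 8,436,285.

Answer: 8,436,285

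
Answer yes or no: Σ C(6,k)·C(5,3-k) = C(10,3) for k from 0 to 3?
No

Vandermonde's identity gives C(11,3) = 165; RHS C(10,3) = 120.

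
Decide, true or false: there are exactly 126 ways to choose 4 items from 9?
True

Solution: C(9,4) = 126.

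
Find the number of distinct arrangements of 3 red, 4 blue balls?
Multinomial: 7!/(3! × 4!) = 35.
Final answer: 35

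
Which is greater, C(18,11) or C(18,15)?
C(18,11)

Explanation: C(18,11)=31,824, C(18,15)=816.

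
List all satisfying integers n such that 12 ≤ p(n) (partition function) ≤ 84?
Tabulating p(n) via p(n) = p(n−1) + p(n−2) − p(n−5) − p(n−7) + …: p(6)=11; p(7)=15; p(8)=22; p(9)=30; p(10)=42; p(11)=56; p(12)=77; p(13)=101. So valid n = 7, 8, 9, 10, 11, 12.
Final answer: 7, 8, 9, 10, 11, 12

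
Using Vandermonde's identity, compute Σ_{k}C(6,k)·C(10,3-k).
560

= C(6+10,3) = C(16,3) = 560.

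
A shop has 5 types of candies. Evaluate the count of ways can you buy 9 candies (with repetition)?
Stars and bars: C(9+5-1, 9) = C(13, 9) = 715.

Answer: 715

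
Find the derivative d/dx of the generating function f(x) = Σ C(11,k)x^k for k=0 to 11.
Σ k·C(11,k)x^(k-1) for k=1 to 11

Solution: Term-by-term differentiation gives Σ k·C(11,k)x^{k-1} for k=1 to 11.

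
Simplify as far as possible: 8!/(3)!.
This equals 8×7×...×4 = 6,720.
Final answer: 6,720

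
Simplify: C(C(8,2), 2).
C(8,2) = 28, then C(28, 2) = 378.

Answer: 378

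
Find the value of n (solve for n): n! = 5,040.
n! is strictly increasing. 5! = 120, 6! = 720, 7! = 5,040 ✓. So n = 7.

Answer: 7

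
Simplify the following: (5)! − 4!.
96

Working:
(5)! − 4! = (5)·4! − 4! = (5−1)·4! = 4·4! = 96.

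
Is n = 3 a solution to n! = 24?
3! = 3·2! = 3·2 = 6, which does not equal 24.
Final answer: No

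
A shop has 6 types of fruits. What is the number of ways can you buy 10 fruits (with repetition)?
3,003

Reasoning: Stars and bars: C(10+6-1, 10) = C(15, 10) = 3,003.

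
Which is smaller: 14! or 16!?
14!

Reasoning: 14!=87,178,291,200, 16!=20,922,789,888,000. 16! > 14!.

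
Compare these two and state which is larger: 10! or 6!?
10!=3,628,800, 6!=720. 10! > 6!.
Final answer: 10!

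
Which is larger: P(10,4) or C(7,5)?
P(10,4)

Solution: P(10,4)=5,040, C(7,5)=21.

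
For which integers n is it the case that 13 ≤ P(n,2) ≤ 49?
5, 6, 7
P(4,2)=12; P(5,2)=20; P(6,2)=30; P(7,2)=42; P(8,2)=56. So valid n = 5, 6, 7.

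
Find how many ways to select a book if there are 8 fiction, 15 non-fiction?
23

Reasoning: By the addition principle: 8 + 15 = 23.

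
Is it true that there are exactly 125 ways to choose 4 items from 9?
False

Solution: C(9,4) = 126 ≠ 125.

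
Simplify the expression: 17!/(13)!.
57,120

Explanation: This equals 17×16×...×14 = 57,120.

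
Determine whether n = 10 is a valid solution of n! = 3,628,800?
Yes

10! = 10·9! = 10·362,880 = 3,628,800, which equals 3,628,800.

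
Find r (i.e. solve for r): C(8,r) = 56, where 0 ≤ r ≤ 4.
3

C(8,r) is increasing for 0 ≤ r ≤ 4. Stepping up (C(8,r+1) = C(8,r)·(8−r)/(r+1)): C(8,1) = 8, C(8,2) = 28, C(8,3) = 56 ✓. So r = 3.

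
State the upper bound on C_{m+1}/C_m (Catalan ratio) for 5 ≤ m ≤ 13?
18/5

Reasoning: C_{m+1}/C_m = 2(2m+1)/(m+2), which increases with m. Maximum at m = 13: 2·27/15 = 18/5.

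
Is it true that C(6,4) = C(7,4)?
False

Explanation: LHS = C(6,4) = 15; RHS = C(7,4) = 35. 15 ≠ 35, so the statement does not hold.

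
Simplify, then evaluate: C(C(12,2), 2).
2,145

Explanation: C(12,2) = 66, then C(66, 2) = 2,145.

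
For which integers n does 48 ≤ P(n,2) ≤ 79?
8, 9
P(7,2)=42; P(8,2)=56; P(9,2)=72; P(10,2)=90. So valid n = 8, 9.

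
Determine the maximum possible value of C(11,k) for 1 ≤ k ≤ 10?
462

Solution: C(11,k) is maximised at the centre of the row: C(11,5) = 462.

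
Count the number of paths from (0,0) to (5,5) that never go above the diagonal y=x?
Counted by the Catalan number C_5: C_5 = C(10,5)/(5+1) = 252/6 = 42.
Final answer: 42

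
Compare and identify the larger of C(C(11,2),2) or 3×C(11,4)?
C(C(11,2),2)

Working:
C(C(11,2),2)=1,485, 3×C(11,4)=990.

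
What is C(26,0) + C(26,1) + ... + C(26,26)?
Sum of binomial coefficients = 2^26 = 67,108,864.

Answer: 67,108,864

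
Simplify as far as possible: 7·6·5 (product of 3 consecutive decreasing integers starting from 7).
This is P(7,3) = 7!/(4)! = 210.
Final answer: 210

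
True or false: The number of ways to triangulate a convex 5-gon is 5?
Triangulations of a convex 5-gon are counted by the Catalan number C_3: C_3 = C(6,3)/(3+1) = 20/4 = 5.
Final answer: True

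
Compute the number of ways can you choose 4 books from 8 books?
70

Solution: C(8,4) = 8! / (4! × (8-4)!)
         = 8! / (4! × 4!)
         = 70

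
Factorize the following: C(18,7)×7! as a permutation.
P(18,7)
C(18,7)×7! = [18!/(7!(11)!)]×7! = 18!/(11)! = P(18,7) = 160,392,960.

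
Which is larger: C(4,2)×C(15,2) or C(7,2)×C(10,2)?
C(4,2)×C(15,2)=630, C(7,2)×C(10,2)=945.

Answer: C(7,2)×C(10,2)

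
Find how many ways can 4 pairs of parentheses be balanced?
14

Reasoning: Using the Catalan number formula: C_n = C(2n, n) / (n+1)
C_4 = C(8, 4) / (4+1)
     = 70 / 5
     = 14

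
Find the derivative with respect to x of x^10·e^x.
Product rule: d/dx[x^10]·e^x + x^10·d/dx[e^x] = 10x^{9}e^x + x^10e^x.

Answer: (10x^9 + x^10)e^x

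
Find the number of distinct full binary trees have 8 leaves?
429

Working:
Using the Catalan number formula: C_n = C(2n, n) / (n+1)
C_7 = C(14, 7) / (7+1)
     = 3432 / 8
     = 429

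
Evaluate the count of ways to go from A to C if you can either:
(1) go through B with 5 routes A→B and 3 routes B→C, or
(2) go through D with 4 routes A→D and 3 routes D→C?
Route via B: 5×3=15. Route via D: 4×3=12. Total: 27.
Final answer: 27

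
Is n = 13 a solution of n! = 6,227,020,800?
Yes

Working:
13! = 13·12! = 13·479,001,600 = 6,227,020,800, which equals 6,227,020,800.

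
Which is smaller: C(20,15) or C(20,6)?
C(20,15)
C(20,15)=15,504, C(20,6)=38,760.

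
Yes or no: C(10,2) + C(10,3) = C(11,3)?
Yes

Solution: Pascal's identity: LHS = 45 + 120 = 165; RHS = C(11,3) = 165. Both sides agree, so the statement holds.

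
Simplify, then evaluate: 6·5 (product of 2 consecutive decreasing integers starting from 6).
30

Working:
This is P(6,2) = 6!/(4)! = 30.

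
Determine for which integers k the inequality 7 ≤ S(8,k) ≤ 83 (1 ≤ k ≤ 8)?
7

Solution: S(8,1)=1; S(8,2)=127; S(8,3)=966; S(8,4)=1,701; S(8,5)=1,050; S(8,6)=266; S(8,7)=28; S(8,8)=1. So valid k = 7.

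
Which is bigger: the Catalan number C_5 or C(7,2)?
C_5

Solution: C_5 = C(10,5)/(5+1) = 252/6 = 42; C(7,2) = 21.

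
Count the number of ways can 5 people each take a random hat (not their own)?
Using D(n) = (n-1)[D(n-1) + D(n-2)]:
D(5) = (5-1) × [D(4) + D(3)]
      = 4 × [9 + 2]
      = 4 × 11
      = 44

Answer: 44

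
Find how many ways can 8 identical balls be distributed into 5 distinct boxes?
495
C(8+5-1, 5-1) = C(12, 4) = 495.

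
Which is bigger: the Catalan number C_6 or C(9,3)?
C_6

Working:
C_6 = C(12,6)/(6+1) = 924/7 = 132; C(9,3) = 84.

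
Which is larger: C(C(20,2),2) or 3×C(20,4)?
C(C(20,2),2)

C(C(20,2),2)=17,955, 3×C(20,4)=14,535.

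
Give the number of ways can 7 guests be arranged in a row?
5,040

Explanation: Arrangements of 7 distinct objects: 7! = 5,040.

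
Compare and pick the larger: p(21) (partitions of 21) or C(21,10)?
Pentagonal recurrence p(n) = p(n−1) + p(n−2) − p(n−5) − p(n−7) + …: p(21) = p(20) + p(19) − p(16) − p(14) + p(9) + p(6) = 627 + 490 − 231 − 135 + 30 + 11 = 792; C(21,10) = 352,716.

Answer: C(21,10)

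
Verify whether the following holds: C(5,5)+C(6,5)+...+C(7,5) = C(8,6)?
True

Reasoning: Hockey stick identity gives Σ = C(8,6) = 28; RHS C(8,6) = 28.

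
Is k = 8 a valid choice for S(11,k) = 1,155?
No

Solution: S(11,8) = 8·S(10,8) + S(10,7) = 8·750 + 5,880 = 11,880, which does not equal 1,155.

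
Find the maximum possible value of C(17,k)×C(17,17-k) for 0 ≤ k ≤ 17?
590,976,100

Explanation: C(17,k)·C(17,17-k) = C(17,k)², maximised at the centre k = 8: C(17,8)² = 590,976,100.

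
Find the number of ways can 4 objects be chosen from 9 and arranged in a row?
3,024

Reasoning: P(9,4) = 9!/(9-4)! = 3,024.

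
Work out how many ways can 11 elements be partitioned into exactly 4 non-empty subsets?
145,750

Explanation: This equals S(11,4), the Stirling number of the 2nd kind.
Using the Stirling recurrence: S(n,k) = k·S(n-1,k) + S(n-1,k-1)
S(11,4) = 4·S(10,4) + S(10,3)
         = 4·34105 + 9330
         = 136420 + 9330
         = 145,750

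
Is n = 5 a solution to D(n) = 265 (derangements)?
No
D(5) = (5-1)·[D(4) + D(3)] = 4·[9 + 2] = 44, which does not equal 265.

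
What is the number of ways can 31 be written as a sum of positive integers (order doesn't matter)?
6,842

Explanation: Pentagonal recurrence p(n) = p(n−1) + p(n−2) − p(n−5) − p(n−7) + …: p(31) = p(30) + p(29) − p(26) − p(24) + p(19) + p(16) − p(9) − p(5) = 5,604 + 4,565 − 2,436 − 1,575 + 490 + 231 − 30 − 7 = 6,842.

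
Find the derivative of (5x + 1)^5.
Chain rule: 5(5x+1)^{4} × 5 = 25(5x+1)^{4}.
Final answer: 25(5x + 1)^4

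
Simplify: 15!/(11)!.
32,760

Explanation: This equals 15×14×...×12 = 32,760.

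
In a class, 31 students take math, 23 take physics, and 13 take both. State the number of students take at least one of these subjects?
41

|A∪B| = |A|+|B|-|A∩B| = 31+23-13 = 41.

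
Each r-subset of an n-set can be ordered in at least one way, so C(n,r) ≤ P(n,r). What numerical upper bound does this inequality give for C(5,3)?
60
P(5,3) = 5·4·3 = 60, so C(5,3) ≤ 60. (The bound is loose by a factor of 3! = 6: C(5,3) = 60/6 = 10.)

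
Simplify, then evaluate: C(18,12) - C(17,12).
12,376

Explanation: C(18,12) - C(17,12) = C(17,11) = 12,376.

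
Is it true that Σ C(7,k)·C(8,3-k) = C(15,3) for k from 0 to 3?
Vandermonde's identity gives C(15,3) = 455; RHS C(15,3) = 455.
Final answer: True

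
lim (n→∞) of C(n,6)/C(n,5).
∞

Working:
C(n,6)/C(n,5) = (n-5)/6 → ∞ as n → ∞.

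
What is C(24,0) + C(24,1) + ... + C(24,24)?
16,777,216

Solution: Sum of binomial coefficients = 2^24 = 16,777,216.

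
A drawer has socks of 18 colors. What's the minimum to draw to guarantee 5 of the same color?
73

Solution: Worst case: 4 of each = 72. One more: 73.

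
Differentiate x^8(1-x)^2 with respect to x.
8x^7(1-x)^2 - 2x^8(1-x)^1

Working:
Product rule: 8x^{7}(1-x)^{2} + x^8·(-2)(1-x)^{1}.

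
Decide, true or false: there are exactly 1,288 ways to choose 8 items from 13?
False
C(13,8) = 1,287 ≠ 1288.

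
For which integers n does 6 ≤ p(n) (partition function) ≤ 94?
5, 6, 7, 8, 9, 10, 11, 12

Reasoning: Tabulating p(n) via p(n) = p(n−1) + p(n−2) − p(n−5) − p(n−7) + …: p(4)=5; p(5)=7; p(6)=11; p(7)=15; p(8)=22; p(9)=30; p(10)=42; p(11)=56; p(12)=77; p(13)=101. So valid n = 5, 6, 7, 8, 9, 10, 11, 12.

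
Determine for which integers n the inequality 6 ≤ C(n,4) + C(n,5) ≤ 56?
C(4,4)+C(4,5)=1; C(5,4)+C(5,5)=6; C(6,4)+C(6,5)=21; C(7,4)+C(7,5)=56; C(8,4)+C(8,5)=126. So valid n = 5, 6, 7.

Answer: 5, 6, 7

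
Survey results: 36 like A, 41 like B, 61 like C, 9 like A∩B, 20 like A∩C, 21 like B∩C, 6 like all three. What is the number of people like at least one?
94
|A∪B∪C| = 36+41+61-9-20-21+6 = 94.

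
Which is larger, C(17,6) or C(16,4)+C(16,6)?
C(17,6)=12,376; C(16,4)+C(16,6)=1,820+8,008=9,828.
Final answer: C(17,6)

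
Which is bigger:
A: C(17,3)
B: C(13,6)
B

Reasoning: A=C(17,3)=680, B=C(13,6)=1,716.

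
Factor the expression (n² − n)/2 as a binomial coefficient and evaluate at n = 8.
(n² − n)/2 = n(n−1)/2 = C(n,2). At n = 8: C(8,2) = 28.
Final answer: C(n,2); C(8,2) = 28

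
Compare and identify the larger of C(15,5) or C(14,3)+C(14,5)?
C(15,5)

C(15,5)=3,003; C(14,3)+C(14,5)=364+2,002=2,366.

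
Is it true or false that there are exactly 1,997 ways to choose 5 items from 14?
False

C(14,5) = 2,002 ≠ 1997.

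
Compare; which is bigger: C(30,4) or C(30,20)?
C(30,20)

Solution: C(30,4)=27,405, C(30,20)=30,045,015.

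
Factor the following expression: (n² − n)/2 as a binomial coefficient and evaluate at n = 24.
C(n,2); C(24,2) = 276
(n² − n)/2 = n(n−1)/2 = C(n,2). At n = 24: C(24,2) = 276.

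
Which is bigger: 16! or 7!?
16!
16!=20,922,789,888,000, 7!=5,040. 16! > 7!.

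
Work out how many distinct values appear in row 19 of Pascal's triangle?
10

Reasoning: Row 19 has entries C(19,0)..C(19,19); by symmetry C(19,k)=C(19,19-k), giving 10 distinct values.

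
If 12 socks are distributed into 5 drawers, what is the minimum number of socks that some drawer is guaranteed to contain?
3

Working:
Pigeonhole: ⌈12/5⌉ = 3.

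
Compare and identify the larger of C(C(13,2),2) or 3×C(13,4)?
C(C(13,2),2)

Working:
C(C(13,2),2)=3,003, 3×C(13,4)=2,145.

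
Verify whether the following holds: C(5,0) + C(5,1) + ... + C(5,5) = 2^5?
True

Reasoning: Binomial theorem with x = y = 1: Σ C(5,i) = (1+1)^5 = 2^5 = 32. The statement holds.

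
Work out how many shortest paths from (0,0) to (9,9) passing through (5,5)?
17,640

Working:
To (5,5): C(10,5)=252. From there: C(8,4)=70. Total: 17,640.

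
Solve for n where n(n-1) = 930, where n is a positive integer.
n² − n − 930 = 0, so n = (1 ± √(1 + 4·930))/2 = (1 ± √3,721)/2 = (1 ± 61)/2, i.e. n = 31 or n = -30. Taking the positive root, n = 31 (check: 31×30 = 930).
Final answer: 31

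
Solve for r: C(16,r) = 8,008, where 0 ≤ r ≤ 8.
6

Solution: C(16,r) is increasing for 0 ≤ r ≤ 8. Stepping up (C(16,r+1) = C(16,r)·(16−r)/(r+1)): C(16,1) = 16, C(16,2) = 120, C(16,3) = 560, C(16,4) = 1,820, C(16,5) = 4,368, C(16,6) = 8,008 ✓. So r = 6.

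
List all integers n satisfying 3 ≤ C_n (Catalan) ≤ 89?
3, 4, 5

Reasoning: C_2=2; C_3=5; C_4=14; C_5=42; C_6=132. So valid n = 3, 4, 5.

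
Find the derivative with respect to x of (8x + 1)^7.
56(8x + 1)^6

Explanation: Chain rule: 7(8x+1)^{6} × 8 = 56(8x+1)^{6}.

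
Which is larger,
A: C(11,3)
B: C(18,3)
B

Working:
A=C(11,3)=165, B=C(18,3)=816.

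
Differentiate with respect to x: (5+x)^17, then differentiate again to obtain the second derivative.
272(5+x)^15

First derivative: 17(5+x)^{16}. Second derivative: 17·16·(5+x)^{15} = 272(5+x)^{15}.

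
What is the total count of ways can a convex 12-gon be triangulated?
Using the Catalan number formula: C_n = C(2n, n) / (n+1)
C_10 = C(20, 10) / (10+1)
     = 184756 / 11
     = 16,796

Answer: 16,796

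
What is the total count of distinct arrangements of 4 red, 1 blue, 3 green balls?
Multinomial: 8!/(4! × 1! × 3!) = 280.
Final answer: 280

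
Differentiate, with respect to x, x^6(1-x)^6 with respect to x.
6x^5(1-x)^6 - 6x^6(1-x)^5

Working:
Product rule: 6x^{5}(1-x)^{6} + x^6·(-6)(1-x)^{5}.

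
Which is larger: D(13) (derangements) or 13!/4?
D(13)
D(13) = (13-1)·[D(12) + D(11)] = 12·[176,214,841 + 14,684,570] = 2,290,792,932; 13!/4 = 6,227,020,800/4 = 1,556,755,200.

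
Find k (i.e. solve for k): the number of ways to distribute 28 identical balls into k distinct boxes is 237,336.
6

Stars and bars: the count is C(28+k−1, k−1), increasing in k. k=4: C(31,3) = 4,495, k=5: C(32,4) = 35,960, k=6: C(33,5) = 237,336 ✓. So k = 6.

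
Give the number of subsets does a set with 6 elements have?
Each element can be included or excluded: 2^6 = 64.
Final answer: 64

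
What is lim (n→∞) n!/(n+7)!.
0

Working:
n!/(n+7)! = 1/[(n+1)(n+2)···(n+7)] → 0 as n → ∞.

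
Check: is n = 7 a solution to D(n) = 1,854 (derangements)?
D(7) = (7-1)·[D(6) + D(5)] = 6·[265 + 44] = 1,854, which equals 1,854.
Final answer: Yes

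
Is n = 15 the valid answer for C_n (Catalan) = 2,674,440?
No

Working:
C_15 = C(30,15)/(15+1) = 155,117,520/16 = 9,694,845, which does not equal 2,674,440.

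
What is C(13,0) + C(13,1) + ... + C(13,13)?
8,192

Solution: Sum of binomial coefficients = 2^13 = 8,192.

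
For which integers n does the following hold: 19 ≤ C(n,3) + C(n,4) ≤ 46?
6

Solution: C(5,3)+C(5,4)=15; C(6,3)+C(6,4)=35; C(7,3)+C(7,4)=70. So valid n = 6.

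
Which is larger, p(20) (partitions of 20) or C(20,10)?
Pentagonal recurrence p(n) = p(n−1) + p(n−2) − p(n−5) − p(n−7) + …: p(20) = p(19) + p(18) − p(15) − p(13) + p(8) + p(5) = 490 + 385 − 176 − 101 + 22 + 7 = 627; C(20,10) = 184,756.

Answer: C(20,10)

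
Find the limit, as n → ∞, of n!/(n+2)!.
0

Solution: n!/(n+2)! = 1/[(n+1)(n+2)] → 0 as n → ∞.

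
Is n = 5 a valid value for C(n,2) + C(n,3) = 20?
Yes

Reasoning: C(5,2) + C(5,3) = 10 + 10 = 20, which equals 20.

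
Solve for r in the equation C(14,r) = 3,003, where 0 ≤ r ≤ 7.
6

Reasoning: C(14,r) is increasing for 0 ≤ r ≤ 7. Stepping up (C(14,r+1) = C(14,r)·(14−r)/(r+1)): C(14,1) = 14, C(14,2) = 91, C(14,3) = 364, C(14,4) = 1,001, C(14,5) = 2,002, C(14,6) = 3,003 ✓. So r = 6.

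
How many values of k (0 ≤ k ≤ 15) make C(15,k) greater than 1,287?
Row 15 is unimodal and symmetric about k=15/2. C(15,3)=455 ≤ 1,287; C(15,4)=1,365 > 1,287; by symmetry C(15,k) > 1,287 for k = 4..11. That's 11 - 4 + 1 = 8 values.

Answer: 8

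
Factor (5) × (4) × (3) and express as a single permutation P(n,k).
P(5,3) = 5!/(2)!

Working:
Product of 3 consecutive descending integers starting at 5: P(5,3) = 5!/2! = 60.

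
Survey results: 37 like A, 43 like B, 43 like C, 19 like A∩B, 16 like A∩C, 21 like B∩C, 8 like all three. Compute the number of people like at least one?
75

Reasoning: |A∪B∪C| = 37+43+43-19-16-21+8 = 75.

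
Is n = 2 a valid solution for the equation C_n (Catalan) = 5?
No

Explanation: C_2 = C(4,2)/(2+1) = 6/3 = 2, which does not equal 5.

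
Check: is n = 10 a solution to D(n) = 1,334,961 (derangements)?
D(10) = (10-1)·[D(9) + D(8)] = 9·[133,496 + 14,833] = 1,334,961, which equals 1,334,961.
Final answer: Yes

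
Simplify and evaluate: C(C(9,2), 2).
630

Working:
C(9,2) = 36, then C(36, 2) = 630.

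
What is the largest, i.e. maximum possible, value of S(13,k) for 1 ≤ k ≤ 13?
Row S(13,k) for k = 1..13 (via S(n,k) = k·S(n−1,k) + S(n−1,k−1)): 1, 4,095, 261,625, 2,532,530, 7,508,501, 9,321,312, 5,715,424, 1,899,612, 359,502, 39,325, 2,431, 78, 1. The row is unimodal; maximum at k = 6: 9,321,312.

Answer: 9,321,312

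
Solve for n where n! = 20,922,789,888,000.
16

Explanation: n! is strictly increasing. 14! = 87,178,291,200, 15! = 1,307,674,368,000, 16! = 20,922,789,888,000 ✓. So n = 16.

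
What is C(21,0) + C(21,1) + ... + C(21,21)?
2,097,152

Solution: Sum of binomial coefficients = 2^21 = 2,097,152.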